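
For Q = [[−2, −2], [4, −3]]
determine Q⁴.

Q² = [[−4, 10], [−20, 1]]
Q³ = [[48, −22], [44, 37]]
Q⁴ = [[−184, −30], [60, −199]]

[[−184, −30], [60, −199]]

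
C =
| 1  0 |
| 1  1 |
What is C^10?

[[1, 0], [10, 1]]

C = I + N where N = [[0, 0], [1, 0]] is strictly lower-triangular, so N^2 = 0.
(I + N)^10 = I + 10·N = [[1, 0], [10, 1]].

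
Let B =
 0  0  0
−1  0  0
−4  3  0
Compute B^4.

[[0, 0, 0], [0, 0, 0], [0, 0, 0]]

B is strictly triangular, hence nilpotent: B^3 = 0, so B^4 = 0.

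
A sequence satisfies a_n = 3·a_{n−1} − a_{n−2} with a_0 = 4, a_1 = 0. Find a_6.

With companion matrix Q = [[3, −1], [1, 0]], [a_n, a_{n−1}]ᵀ = Q·[a_{n−1}, a_{n−2}]ᵀ, so [a_6, a_5]ᵀ = Q⁵·[a_1, a_0]ᵀ.
Q⁵ = [[144, −55], [55, −21]], giving [a_6, a_5]ᵀ = [[−220], [−84]].

−220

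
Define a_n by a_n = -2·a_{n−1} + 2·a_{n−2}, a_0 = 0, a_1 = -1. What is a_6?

With companion matrix T = [[-2, 2], [1, 0]], [a_n, a_{n−1}]ᵀ = T·[a_{n−1}, a_{n−2}]ᵀ, so [a_6, a_5]ᵀ = T^5·[a_1, a_0]ᵀ.
T^5 = [[-120, 88], [44, -32]], giving [a_6, a_5]ᵀ = [[120], [-44]].

120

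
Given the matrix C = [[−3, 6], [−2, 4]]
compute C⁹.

[[−3, 6], [−2, 4]]

C² = C (a projection; rank 1, trace 1), so C⁹ = C.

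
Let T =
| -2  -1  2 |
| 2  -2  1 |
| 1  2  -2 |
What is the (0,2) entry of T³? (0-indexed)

34

T² = [[4, 8, -9], [-7, 4, 0], [0, -9, 8]]
T³ = [[-1, -38, 34], [22, -1, -10], [-10, 34, -25]]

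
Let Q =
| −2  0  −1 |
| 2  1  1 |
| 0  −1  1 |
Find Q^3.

Q^2 = [[4, 1, 1], [−2, 0, 0], [−2, −2, 0]]
Q^3 = [[−6, 0, −2], [4, 0, 2], [0, −2, 0]]

[[−6, 0, −2], [4, 0, 2], [0, −2, 0]]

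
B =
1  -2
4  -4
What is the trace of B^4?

B^2 = [[-7, 6], [-12, 8]]
B^3 = [[17, -10], [20, -8]]
B^4 = [[-23, 6], [-12, -8]]

-31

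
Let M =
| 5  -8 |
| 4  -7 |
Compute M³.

tr M = -2 and det M = -3, so the characteristic polynomial is λ² − (-2)λ + (-3) with roots -3 and 1.
Eigenvectors give P = [[1, -2], [1, -1]] with P⁻¹ = [[-1, 2], [-1, 1]], and M = P·diag(-3, 1)·P⁻¹.
Then M³ = P·diag(-27, 1)·P⁻¹ = [[-27, -2], [-27, -1]] · [[-1, 2], [-1, 1]] = [[29, -56], [28, -55]].

[[29, -56], [28, -55]]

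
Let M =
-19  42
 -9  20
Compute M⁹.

tr M = 1 and det M = -2, so the characteristic polynomial is λ² − (1)λ + (-2) with roots -1 and 2.
Eigenvectors give P = [[7, 2], [3, 1]] with P⁻¹ = [[1, -2], [-3, 7]], and M = P·diag(-1, 2)·P⁻¹.
Then M⁹ = P·diag(-1, 512)·P⁻¹ = [[-7, 1024], [-3, 512]] · [[1, -2], [-3, 7]] = [[-3079, 7182], [-1539, 3590]].

[[-3079, 7182], [-1539, 3590]]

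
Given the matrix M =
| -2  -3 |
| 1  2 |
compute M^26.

M² = I (check: tr M = 0 and det M = -1), so M^26 = I since 26 is even.

[[1, 0], [0, 1]]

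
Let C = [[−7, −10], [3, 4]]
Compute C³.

[[−43, −70], [21, 34]]

tr C = −3 and det C = 2, so the characteristic polynomial is λ² − (−3)λ + (2) with roots −1 and −2.
Eigenvectors give P = [[−5, 2], [3, −1]] with P⁻¹ = [[1, 2], [3, 5]], and C = P·diag(−1, −2)·P⁻¹.
Then C³ = P·diag(−1, −8)·P⁻¹ = [[5, −16], [−3, 8]] · [[1, 2], [3, 5]] = [[−43, −70], [21, 34]].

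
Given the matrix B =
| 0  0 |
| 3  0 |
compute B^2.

B is strictly triangular, hence nilpotent: B^2 = 0, so B^2 = 0.

[[0, 0], [0, 0]]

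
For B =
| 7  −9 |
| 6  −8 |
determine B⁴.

[[−29, 45], [−30, 46]]

tr B = −1 and det B = −2, so the characteristic polynomial is λ² − (−1)λ + (−2) with roots −2 and 1.
Eigenvectors give P = [[1, −3], [1, −2]] with P⁻¹ = [[−2, 3], [−1, 1]], and B = P·diag(−2, 1)·P⁻¹.
Then B⁴ = P·diag(16, 1)·P⁻¹ = [[16, −3], [16, −2]] · [[−2, 3], [−1, 1]] = [[−29, 45], [−30, 46]].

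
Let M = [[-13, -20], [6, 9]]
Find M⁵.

[[-1453, -2420], [726, 1209]]

tr M = -4 and det M = 3, so the characteristic polynomial is λ² − (-4)λ + (3) with roots -1 and -3.
Eigenvectors give P = [[-5, -2], [3, 1]] with P⁻¹ = [[1, 2], [-3, -5]], and M = P·diag(-1, -3)·P⁻¹.
Then M⁵ = P·diag(-1, -243)·P⁻¹ = [[5, 486], [-3, -243]] · [[1, 2], [-3, -5]] = [[-1453, -2420], [726, 1209]].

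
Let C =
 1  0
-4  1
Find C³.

[[1, 0], [-12, 1]]

C = I + N where N = [[0, 0], [-4, 0]] is strictly lower-triangular, so N² = 0.
(I + N)³ = I + 3·N = [[1, 0], [-12, 1]].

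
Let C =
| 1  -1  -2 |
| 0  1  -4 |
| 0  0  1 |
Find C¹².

[[1, -12, 240], [0, 1, -48], [0, 0, 1]]

C = I + N where N = [[0, -1, -2], [0, 0, -4], [0, 0, 0]] is strictly upper-triangular, so N³ = 0.
(I + N)¹² = I + 12·N + 66·N² = [[1, -12, 240], [0, 1, -48], [0, 0, 1]].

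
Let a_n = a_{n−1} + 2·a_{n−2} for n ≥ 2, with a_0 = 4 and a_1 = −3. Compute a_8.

89

With companion matrix B = [[1, 2], [1, 0]], [a_n, a_{n−1}]ᵀ = B·[a_{n−1}, a_{n−2}]ᵀ, so [a_8, a_7]ᵀ = B^7·[a_1, a_0]ᵀ.
B^7 = [[85, 86], [43, 42]], giving [a_8, a_7]ᵀ = [[89], [39]].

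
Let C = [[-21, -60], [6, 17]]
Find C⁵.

tr C = -4 and det C = 3, so the characteristic polynomial is λ² − (-4)λ + (3) with roots -1 and -3.
Eigenvectors give P = [[3, -10], [-1, 3]] with P⁻¹ = [[-3, -10], [-1, -3]], and C = P·diag(-1, -3)·P⁻¹.
Then C⁵ = P·diag(-1, -243)·P⁻¹ = [[-3, 2430], [1, -729]] · [[-3, -10], [-1, -3]] = [[-2421, -7260], [726, 2177]].

[[-2421, -7260], [726, 2177]]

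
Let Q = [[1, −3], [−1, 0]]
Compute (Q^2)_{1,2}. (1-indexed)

−3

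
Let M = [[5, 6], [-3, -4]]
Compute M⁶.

[[127, 126], [-63, -62]]

tr M = 1 and det M = -2, so the characteristic polynomial is λ² − (1)λ + (-2) with roots 2 and -1.
Eigenvectors give P = [[-2, -1], [1, 1]] with P⁻¹ = [[-1, -1], [1, 2]], and M = P·diag(2, -1)·P⁻¹.
Then M⁶ = P·diag(64, 1)·P⁻¹ = [[-128, -1], [64, 1]] · [[-1, -1], [1, 2]] = [[127, 126], [-63, -62]].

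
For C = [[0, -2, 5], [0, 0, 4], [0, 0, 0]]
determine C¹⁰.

[[0, 0, 0], [0, 0, 0], [0, 0, 0]]

C is strictly triangular, hence nilpotent: C³ = 0, so C¹⁰ = 0.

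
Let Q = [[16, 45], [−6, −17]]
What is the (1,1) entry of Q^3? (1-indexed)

tr Q = −1 and det Q = −2, so the characteristic polynomial is λ² − (−1)λ + (−2) with roots −2 and 1.
Eigenvectors give P = [[5, −3], [−2, 1]] with P⁻¹ = [[−1, −3], [−2, −5]], and Q = P·diag(−2, 1)·P⁻¹.
Then Q^3 = P·diag(−8, 1)·P⁻¹ = [[−40, −3], [16, 1]] · [[−1, −3], [−2, −5]] = [[46, 135], [−18, −53]].

46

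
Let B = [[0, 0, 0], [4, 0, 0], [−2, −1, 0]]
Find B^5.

[[0, 0, 0], [0, 0, 0], [0, 0, 0]]

B is strictly triangular, hence nilpotent: B^3 = 0, so B^5 = 0.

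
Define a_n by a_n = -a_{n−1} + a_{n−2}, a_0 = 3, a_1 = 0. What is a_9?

With companion matrix A = [[-1, 1], [1, 0]], [a_n, a_{n−1}]ᵀ = A·[a_{n−1}, a_{n−2}]ᵀ, so [a_9, a_8]ᵀ = A^8·[a_1, a_0]ᵀ.
A^8 = [[34, -21], [-21, 13]], giving [a_9, a_8]ᵀ = [[-63], [39]].

-63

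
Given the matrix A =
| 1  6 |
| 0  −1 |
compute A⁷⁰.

A² = I (check: tr A = 0 and det A = −1), so A⁷⁰ = I since 70 is even.

[[1, 0], [0, 1]]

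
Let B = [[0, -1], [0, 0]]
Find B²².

B is strictly triangular, hence nilpotent: B² = 0, so B²² = 0.

[[0, 0], [0, 0]]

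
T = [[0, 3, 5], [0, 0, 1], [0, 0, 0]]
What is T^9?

[[0, 0, 0], [0, 0, 0], [0, 0, 0]]

T is strictly triangular, hence nilpotent: T^3 = 0, so T^9 = 0.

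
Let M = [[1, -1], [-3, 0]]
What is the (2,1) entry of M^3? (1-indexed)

-12

M^2 = [[4, -1], [-3, 3]]
M^3 = [[7, -4], [-12, 3]]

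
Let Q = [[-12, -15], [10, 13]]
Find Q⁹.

tr Q = 1 and det Q = -6, so the characteristic polynomial is λ² − (1)λ + (-6) with roots 3 and -2.
Eigenvectors give P = [[-1, 3], [1, -2]] with P⁻¹ = [[2, 3], [1, 1]], and Q = P·diag(3, -2)·P⁻¹.
Then Q⁹ = P·diag(19683, -512)·P⁻¹ = [[-19683, -1536], [19683, 1024]] · [[2, 3], [1, 1]] = [[-40902, -60585], [40390, 60073]].

[[-40902, -60585], [40390, 60073]]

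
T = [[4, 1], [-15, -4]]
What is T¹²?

[[1, 0], [0, 1]]

T² = I (check: tr T = 0 and det T = -1), so T¹² = I since 12 is even.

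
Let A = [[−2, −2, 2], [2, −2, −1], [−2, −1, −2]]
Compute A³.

A² = [[−4, 6, −6], [−6, 1, 8], [6, 8, 1]]
A³ = [[32, 2, −2], [−2, 2, −29], [2, −29, 2]]

[[32, 2, −2], [−2, 2, −29], [2, −29, 2]]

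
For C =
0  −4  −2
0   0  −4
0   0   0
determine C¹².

C is strictly triangular, hence nilpotent: C³ = 0, so C¹² = 0.

[[0, 0, 0], [0, 0, 0], [0, 0, 0]]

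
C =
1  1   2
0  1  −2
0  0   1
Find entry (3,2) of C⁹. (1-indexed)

C = I + N where N = [[0, 1, 2], [0, 0, −2], [0, 0, 0]] is strictly upper-triangular, so N³ = 0.
(I + N)⁹ = I + 9·N + 36·N² = [[1, 9, −54], [0, 1, −18], [0, 0, 1]].

0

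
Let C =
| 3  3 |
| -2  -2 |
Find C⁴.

[[3, 3], [-2, -2]]

C² = C (a projection; rank 1, trace 1), so C⁴ = C.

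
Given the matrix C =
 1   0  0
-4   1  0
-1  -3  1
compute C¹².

C = I + N where N = [[0, 0, 0], [-4, 0, 0], [-1, -3, 0]] is strictly lower-triangular, so N³ = 0.
(I + N)¹² = I + 12·N + 66·N² = [[1, 0, 0], [-48, 1, 0], [780, -36, 1]].

[[1, 0, 0], [-48, 1, 0], [780, -36, 1]]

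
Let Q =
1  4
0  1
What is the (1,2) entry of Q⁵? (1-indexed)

Q = I + N where N = [[0, 4], [0, 0]] is strictly upper-triangular, so N² = 0.
(I + N)⁵ = I + 5·N = [[1, 20], [0, 1]].

20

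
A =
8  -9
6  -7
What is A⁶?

[[190, -189], [126, -125]]

tr A = 1 and det A = -2, so the characteristic polynomial is λ² − (1)λ + (-2) with roots 2 and -1.
Eigenvectors give P = [[-3, 1], [-2, 1]] with P⁻¹ = [[-1, 1], [-2, 3]], and A = P·diag(2, -1)·P⁻¹.
Then A⁶ = P·diag(64, 1)·P⁻¹ = [[-192, 1], [-128, 1]] · [[-1, 1], [-2, 3]] = [[190, -189], [126, -125]].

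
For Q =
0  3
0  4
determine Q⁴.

Q² = [[0, 12], [0, 16]]
Q³ = [[0, 48], [0, 64]]
Q⁴ = [[0, 192], [0, 256]]

[[0, 192], [0, 256]]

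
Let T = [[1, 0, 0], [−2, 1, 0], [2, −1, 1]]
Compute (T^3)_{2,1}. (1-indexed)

T = I + N where N = [[0, 0, 0], [−2, 0, 0], [2, −1, 0]] is strictly lower-triangular, so N^3 = 0.
(I + N)^3 = I + 3·N + 3·N^2 = [[1, 0, 0], [−6, 1, 0], [12, −3, 1]].

−6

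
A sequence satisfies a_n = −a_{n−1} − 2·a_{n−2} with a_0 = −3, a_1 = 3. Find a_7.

−9

With companion matrix C = [[−1, −2], [1, 0]], [a_n, a_{n−1}]ᵀ = C·[a_{n−1}, a_{n−2}]ᵀ, so [a_7, a_6]ᵀ = C⁶·[a_1, a_0]ᵀ.
C⁶ = [[7, 10], [−5, 2]], giving [a_7, a_6]ᵀ = [[−9], [−21]].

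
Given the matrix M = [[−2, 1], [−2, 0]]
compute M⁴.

[[−4, 0], [0, −4]]

M² = [[2, −2], [4, −2]]
M³ = [[0, 2], [−4, 4]]
M⁴ = [[−4, 0], [0, −4]]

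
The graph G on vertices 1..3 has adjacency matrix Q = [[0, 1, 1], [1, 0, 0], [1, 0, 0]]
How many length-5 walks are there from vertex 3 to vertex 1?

The number of length-5 walks from vertex 3 to vertex 1 is entry (3,1) of Q^5, where Q is the adjacency matrix.
Q^2 = [[2, 0, 0], [0, 1, 1], [0, 1, 1]]
Q^3 = [[0, 2, 2], [2, 0, 0], [2, 0, 0]]
Q^4 = [[4, 0, 0], [0, 2, 2], [0, 2, 2]]
Q^5 = [[0, 4, 4], [4, 0, 0], [4, 0, 0]]

4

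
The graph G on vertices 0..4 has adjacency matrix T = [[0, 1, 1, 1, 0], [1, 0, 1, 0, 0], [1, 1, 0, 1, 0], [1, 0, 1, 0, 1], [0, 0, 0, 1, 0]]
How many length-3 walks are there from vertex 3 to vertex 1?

2

The number of length-3 walks from vertex 3 to vertex 1 is entry (3,1) of T³, where T is the adjacency matrix.
T² = [[3, 1, 2, 1, 1], [1, 2, 1, 2, 0], [2, 1, 3, 1, 1], [1, 2, 1, 3, 0], [1, 0, 1, 0, 1]]
T³ = [[4, 5, 5, 6, 1], [5, 2, 5, 2, 2], [5, 5, 4, 6, 1], [6, 2, 6, 2, 3], [1, 2, 1, 3, 0]]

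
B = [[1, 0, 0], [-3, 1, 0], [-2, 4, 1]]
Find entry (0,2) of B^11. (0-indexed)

B = I + N where N = [[0, 0, 0], [-3, 0, 0], [-2, 4, 0]] is strictly lower-triangular, so N^3 = 0.
(I + N)^11 = I + 11·N + 55·N^2 = [[1, 0, 0], [-33, 1, 0], [-682, 44, 1]].

0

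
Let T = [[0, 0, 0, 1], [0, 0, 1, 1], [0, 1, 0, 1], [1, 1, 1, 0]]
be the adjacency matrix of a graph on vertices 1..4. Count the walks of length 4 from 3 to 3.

The number of length-4 walks from vertex 3 to vertex 3 is entry (3,3) of T⁴, where T is the adjacency matrix.
T² = [[1, 1, 1, 0], [1, 2, 1, 1], [1, 1, 2, 1], [0, 1, 1, 3]]
T³ = [[0, 1, 1, 3], [1, 2, 3, 4], [1, 3, 2, 4], [3, 4, 4, 2]]
T⁴ = [[3, 4, 4, 2], [4, 7, 6, 6], [4, 6, 7, 6], [2, 6, 6, 11]]

7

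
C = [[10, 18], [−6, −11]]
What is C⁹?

tr C = −1 and det C = −2, so the characteristic polynomial is λ² − (−1)λ + (−2) with roots −2 and 1.
Eigenvectors give P = [[−3, −2], [2, 1]] with P⁻¹ = [[1, 2], [−2, −3]], and C = P·diag(−2, 1)·P⁻¹.
Then C⁹ = P·diag(−512, 1)·P⁻¹ = [[1536, −2], [−1024, 1]] · [[1, 2], [−2, −3]] = [[1540, 3078], [−1026, −2051]].

[[1540, 3078], [−1026, −2051]]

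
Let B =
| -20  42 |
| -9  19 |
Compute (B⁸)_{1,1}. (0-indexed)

tr B = -1 and det B = -2, so the characteristic polynomial is λ² − (-1)λ + (-2) with roots 1 and -2.
Eigenvectors give P = [[2, -7], [1, -3]] with P⁻¹ = [[-3, 7], [-1, 2]], and B = P·diag(1, -2)·P⁻¹.
Then B⁸ = P·diag(1, 256)·P⁻¹ = [[2, -1792], [1, -768]] · [[-3, 7], [-1, 2]] = [[1786, -3570], [765, -1529]].

-1529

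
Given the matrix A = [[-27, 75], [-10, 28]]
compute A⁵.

[[-1407, 4125], [-550, 1618]]

tr A = 1 and det A = -6, so the characteristic polynomial is λ² − (1)λ + (-6) with roots 3 and -2.
Eigenvectors give P = [[-5, 3], [-2, 1]] with P⁻¹ = [[1, -3], [2, -5]], and A = P·diag(3, -2)·P⁻¹.
Then A⁵ = P·diag(243, -32)·P⁻¹ = [[-1215, -96], [-486, -32]] · [[1, -3], [2, -5]] = [[-1407, 4125], [-550, 1618]].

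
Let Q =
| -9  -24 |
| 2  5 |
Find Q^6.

[[2913, 8736], [-728, -2183]]

tr Q = -4 and det Q = 3, so the characteristic polynomial is λ² − (-4)λ + (3) with roots -1 and -3.
Eigenvectors give P = [[-3, 4], [1, -1]] with P⁻¹ = [[1, 4], [1, 3]], and Q = P·diag(-1, -3)·P⁻¹.
Then Q^6 = P·diag(1, 729)·P⁻¹ = [[-3, 2916], [1, -729]] · [[1, 4], [1, 3]] = [[2913, 8736], [-728, -2183]].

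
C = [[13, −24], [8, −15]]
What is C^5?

tr C = −2 and det C = −3, so the characteristic polynomial is λ² − (−2)λ + (−3) with roots −3 and 1.
Eigenvectors give P = [[−3, 2], [−2, 1]] with P⁻¹ = [[1, −2], [2, −3]], and C = P·diag(−3, 1)·P⁻¹.
Then C^5 = P·diag(−243, 1)·P⁻¹ = [[729, 2], [486, 1]] · [[1, −2], [2, −3]] = [[733, −1464], [488, −975]].

[[733, −1464], [488, −975]]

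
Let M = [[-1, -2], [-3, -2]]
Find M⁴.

[[103, 102], [153, 154]]

M² = [[7, 6], [9, 10]]
M³ = [[-25, -26], [-39, -38]]
M⁴ = [[103, 102], [153, 154]]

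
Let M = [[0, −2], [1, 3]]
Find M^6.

[[−62, −126], [63, 127]]

tr M = 3 and det M = 2, so the characteristic polynomial is λ² − (3)λ + (2) with roots 2 and 1.
Eigenvectors give P = [[1, 2], [−1, −1]] with P⁻¹ = [[−1, −2], [1, 1]], and M = P·diag(2, 1)·P⁻¹.
Then M^6 = P·diag(64, 1)·P⁻¹ = [[64, 2], [−64, −1]] · [[−1, −2], [1, 1]] = [[−62, −126], [63, 127]].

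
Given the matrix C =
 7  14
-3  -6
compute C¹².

[[7, 14], [-3, -6]]

C² = C (a projection; rank 1, trace 1), so C¹² = C.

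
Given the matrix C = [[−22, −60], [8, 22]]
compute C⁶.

tr C = 0 and det C = −4, so the characteristic polynomial is λ² − (0)λ + (−4) with roots −2 and 2.
Eigenvectors give P = [[3, −5], [−1, 2]] with P⁻¹ = [[2, 5], [1, 3]], and C = P·diag(−2, 2)·P⁻¹.
Then C⁶ = P·diag(64, 64)·P⁻¹ = [[192, −320], [−64, 128]] · [[2, 5], [1, 3]] = [[64, 0], [0, 64]].

[[64, 0], [0, 64]]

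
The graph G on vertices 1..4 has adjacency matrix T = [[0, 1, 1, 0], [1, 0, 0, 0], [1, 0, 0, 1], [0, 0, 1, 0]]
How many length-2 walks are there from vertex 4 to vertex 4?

1

The number of length-2 walks from vertex 4 to vertex 4 is entry (4,4) of T², where T is the adjacency matrix.
T² = [[2, 0, 0, 1], [0, 1, 1, 0], [0, 1, 2, 0], [1, 0, 0, 1]]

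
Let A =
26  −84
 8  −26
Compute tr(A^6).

tr A = 0 and det A = −4, so the characteristic polynomial is λ² − (0)λ + (−4) with roots −2 and 2.
Eigenvectors give P = [[−3, 7], [−1, 2]] with P⁻¹ = [[2, −7], [1, −3]], and A = P·diag(−2, 2)·P⁻¹.
Then A^6 = P·diag(64, 64)·P⁻¹ = [[−192, 448], [−64, 128]] · [[2, −7], [1, −3]] = [[64, 0], [0, 64]].

128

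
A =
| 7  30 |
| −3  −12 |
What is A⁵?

[[1867, 6330], [−633, −2142]]

tr A = −5 and det A = 6, so the characteristic polynomial is λ² − (−5)λ + (6) with roots −2 and −3.
Eigenvectors give P = [[10, −3], [−3, 1]] with P⁻¹ = [[1, 3], [3, 10]], and A = P·diag(−2, −3)·P⁻¹.
Then A⁵ = P·diag(−32, −243)·P⁻¹ = [[−320, 729], [96, −243]] · [[1, 3], [3, 10]] = [[1867, 6330], [−633, −2142]].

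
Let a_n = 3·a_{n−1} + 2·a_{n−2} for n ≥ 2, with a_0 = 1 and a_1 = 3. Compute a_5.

495

With companion matrix C = [[3, 2], [1, 0]], [a_n, a_{n−1}]ᵀ = C·[a_{n−1}, a_{n−2}]ᵀ, so [a_5, a_4]ᵀ = C⁴·[a_1, a_0]ᵀ.
C⁴ = [[139, 78], [39, 22]], giving [a_5, a_4]ᵀ = [[495], [139]].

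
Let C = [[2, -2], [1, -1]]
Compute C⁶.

C² = C (a projection; rank 1, trace 1), so C⁶ = C.

[[2, -2], [1, -1]]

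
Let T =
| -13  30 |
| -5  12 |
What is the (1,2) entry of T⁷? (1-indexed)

tr T = -1 and det T = -6, so the characteristic polynomial is λ² − (-1)λ + (-6) with roots -3 and 2.
Eigenvectors give P = [[3, 2], [1, 1]] with P⁻¹ = [[1, -2], [-1, 3]], and T = P·diag(-3, 2)·P⁻¹.
Then T⁷ = P·diag(-2187, 128)·P⁻¹ = [[-6561, 256], [-2187, 128]] · [[1, -2], [-1, 3]] = [[-6817, 13890], [-2315, 4758]].

13890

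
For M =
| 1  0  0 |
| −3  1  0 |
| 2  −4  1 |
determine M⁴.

[[1, 0, 0], [−12, 1, 0], [80, −16, 1]]

M = I + N where N = [[0, 0, 0], [−3, 0, 0], [2, −4, 0]] is strictly lower-triangular, so N³ = 0.
(I + N)⁴ = I + 4·N + 6·N² = [[1, 0, 0], [−12, 1, 0], [80, −16, 1]].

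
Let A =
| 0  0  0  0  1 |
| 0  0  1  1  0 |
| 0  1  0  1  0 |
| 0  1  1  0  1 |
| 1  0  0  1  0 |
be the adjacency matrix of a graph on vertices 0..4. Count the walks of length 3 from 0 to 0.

0

The number of length-3 walks from vertex 0 to vertex 0 is entry (0,0) of A³, where A is the adjacency matrix.
A² = [[1, 0, 0, 1, 0], [0, 2, 1, 1, 1], [0, 1, 2, 1, 1], [1, 1, 1, 3, 0], [0, 1, 1, 0, 2]]
A³ = [[0, 1, 1, 0, 2], [1, 2, 3, 4, 1], [1, 3, 2, 4, 1], [0, 4, 4, 2, 4], [2, 1, 1, 4, 0]]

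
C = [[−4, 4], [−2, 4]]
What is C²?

[[8, 0], [0, 8]]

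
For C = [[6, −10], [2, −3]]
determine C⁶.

[[316, −630], [126, −251]]

tr C = 3 and det C = 2, so the characteristic polynomial is λ² − (3)λ + (2) with roots 2 and 1.
Eigenvectors give P = [[5, 2], [2, 1]] with P⁻¹ = [[1, −2], [−2, 5]], and C = P·diag(2, 1)·P⁻¹.
Then C⁶ = P·diag(64, 1)·P⁻¹ = [[320, 2], [128, 1]] · [[1, −2], [−2, 5]] = [[316, −630], [126, −251]].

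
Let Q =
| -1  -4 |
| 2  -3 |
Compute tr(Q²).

-6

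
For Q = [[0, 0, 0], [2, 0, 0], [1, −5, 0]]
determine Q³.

[[0, 0, 0], [0, 0, 0], [0, 0, 0]]

Q is strictly triangular, hence nilpotent: Q³ = 0, so Q³ = 0.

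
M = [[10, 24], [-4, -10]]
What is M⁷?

tr M = 0 and det M = -4, so the characteristic polynomial is λ² − (0)λ + (-4) with roots 2 and -2.
Eigenvectors give P = [[3, -2], [-1, 1]] with P⁻¹ = [[1, 2], [1, 3]], and M = P·diag(2, -2)·P⁻¹.
Then M⁷ = P·diag(128, -128)·P⁻¹ = [[384, 256], [-128, -128]] · [[1, 2], [1, 3]] = [[640, 1536], [-256, -640]].

[[640, 1536], [-256, -640]]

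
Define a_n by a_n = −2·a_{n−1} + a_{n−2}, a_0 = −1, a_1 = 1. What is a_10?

−3363

With companion matrix T = [[−2, 1], [1, 0]], [a_n, a_{n−1}]ᵀ = T·[a_{n−1}, a_{n−2}]ᵀ, so [a_10, a_9]ᵀ = T⁹·[a_1, a_0]ᵀ.
T⁹ = [[−2378, 985], [985, −408]], giving [a_10, a_9]ᵀ = [[−3363], [1393]].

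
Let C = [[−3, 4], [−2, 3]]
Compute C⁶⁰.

C² = I (check: tr C = 0 and det C = −1), so C⁶⁰ = I since 60 is even.

[[1, 0], [0, 1]]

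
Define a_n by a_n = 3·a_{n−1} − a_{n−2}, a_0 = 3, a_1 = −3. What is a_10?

−28047

With companion matrix B = [[3, −1], [1, 0]], [a_n, a_{n−1}]ᵀ = B·[a_{n−1}, a_{n−2}]ᵀ, so [a_10, a_9]ᵀ = B⁹·[a_1, a_0]ᵀ.
B⁹ = [[6765, −2584], [2584, −987]], giving [a_10, a_9]ᵀ = [[−28047], [−10713]].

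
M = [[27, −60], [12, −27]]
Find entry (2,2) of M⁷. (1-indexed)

tr M = 0 and det M = −9, so the characteristic polynomial is λ² − (0)λ + (−9) with roots −3 and 3.
Eigenvectors give P = [[−2, −5], [−1, −2]] with P⁻¹ = [[2, −5], [−1, 2]], and M = P·diag(−3, 3)·P⁻¹.
Then M⁷ = P·diag(−2187, 2187)·P⁻¹ = [[4374, −10935], [2187, −4374]] · [[2, −5], [−1, 2]] = [[19683, −43740], [8748, −19683]].

−19683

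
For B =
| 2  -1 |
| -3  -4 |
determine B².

[[7, 2], [6, 19]]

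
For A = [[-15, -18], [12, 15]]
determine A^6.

tr A = 0 and det A = -9, so the characteristic polynomial is λ² − (0)λ + (-9) with roots 3 and -3.
Eigenvectors give P = [[-1, -3], [1, 2]] with P⁻¹ = [[2, 3], [-1, -1]], and A = P·diag(3, -3)·P⁻¹.
Then A^6 = P·diag(729, 729)·P⁻¹ = [[-729, -2187], [729, 1458]] · [[2, 3], [-1, -1]] = [[729, 0], [0, 729]].

[[729, 0], [0, 729]]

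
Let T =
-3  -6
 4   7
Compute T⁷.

[[-4371, -6558], [4372, 6559]]

tr T = 4 and det T = 3, so the characteristic polynomial is λ² − (4)λ + (3) with roots 1 and 3.
Eigenvectors give P = [[3, -1], [-2, 1]] with P⁻¹ = [[1, 1], [2, 3]], and T = P·diag(1, 3)·P⁻¹.
Then T⁷ = P·diag(1, 2187)·P⁻¹ = [[3, -2187], [-2, 2187]] · [[1, 1], [2, 3]] = [[-4371, -6558], [4372, 6559]].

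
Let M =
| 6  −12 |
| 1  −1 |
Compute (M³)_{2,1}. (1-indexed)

19

tr M = 5 and det M = 6, so the characteristic polynomial is λ² − (5)λ + (6) with roots 3 and 2.
Eigenvectors give P = [[−4, 3], [−1, 1]] with P⁻¹ = [[−1, 3], [−1, 4]], and M = P·diag(3, 2)·P⁻¹.
Then M³ = P·diag(27, 8)·P⁻¹ = [[−108, 24], [−27, 8]] · [[−1, 3], [−1, 4]] = [[84, −228], [19, −49]].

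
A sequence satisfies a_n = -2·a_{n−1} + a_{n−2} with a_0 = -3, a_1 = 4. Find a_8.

With companion matrix A = [[-2, 1], [1, 0]], [a_n, a_{n−1}]ᵀ = A·[a_{n−1}, a_{n−2}]ᵀ, so [a_8, a_7]ᵀ = A^7·[a_1, a_0]ᵀ.
A^7 = [[-408, 169], [169, -70]], giving [a_8, a_7]ᵀ = [[-2139], [886]].

-2139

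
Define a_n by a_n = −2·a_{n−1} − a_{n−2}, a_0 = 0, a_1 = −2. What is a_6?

With companion matrix T = [[−2, −1], [1, 0]], [a_n, a_{n−1}]ᵀ = T·[a_{n−1}, a_{n−2}]ᵀ, so [a_6, a_5]ᵀ = T⁵·[a_1, a_0]ᵀ.
T⁵ = [[−6, −5], [5, 4]], giving [a_6, a_5]ᵀ = [[12], [−10]].

12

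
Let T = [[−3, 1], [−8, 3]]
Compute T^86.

[[1, 0], [0, 1]]

T² = I (check: tr T = 0 and det T = −1), so T^86 = I since 86 is even.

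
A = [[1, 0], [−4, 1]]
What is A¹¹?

A = I + N where N = [[0, 0], [−4, 0]] is strictly lower-triangular, so N² = 0.
(I + N)¹¹ = I + 11·N = [[1, 0], [−44, 1]].

[[1, 0], [−44, 1]]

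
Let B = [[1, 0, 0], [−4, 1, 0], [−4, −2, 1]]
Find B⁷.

B = I + N where N = [[0, 0, 0], [−4, 0, 0], [−4, −2, 0]] is strictly lower-triangular, so N³ = 0.
(I + N)⁷ = I + 7·N + 21·N² = [[1, 0, 0], [−28, 1, 0], [140, −14, 1]].

[[1, 0, 0], [−28, 1, 0], [140, −14, 1]]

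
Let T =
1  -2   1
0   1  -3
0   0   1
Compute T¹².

[[1, -24, 408], [0, 1, -36], [0, 0, 1]]

T = I + N where N = [[0, -2, 1], [0, 0, -3], [0, 0, 0]] is strictly upper-triangular, so N³ = 0.
(I + N)¹² = I + 12·N + 66·N² = [[1, -24, 408], [0, 1, -36], [0, 0, 1]].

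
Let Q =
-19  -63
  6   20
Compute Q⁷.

[[-775, -2709], [258, 902]]

tr Q = 1 and det Q = -2, so the characteristic polynomial is λ² − (1)λ + (-2) with roots -1 and 2.
Eigenvectors give P = [[-7, 3], [2, -1]] with P⁻¹ = [[-1, -3], [-2, -7]], and Q = P·diag(-1, 2)·P⁻¹.
Then Q⁷ = P·diag(-1, 128)·P⁻¹ = [[7, 384], [-2, -128]] · [[-1, -3], [-2, -7]] = [[-775, -2709], [258, 902]].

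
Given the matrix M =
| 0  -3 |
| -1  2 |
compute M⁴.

[[21, -60], [-20, 61]]

M² = [[3, -6], [-2, 7]]
M³ = [[6, -21], [-7, 20]]
M⁴ = [[21, -60], [-20, 61]]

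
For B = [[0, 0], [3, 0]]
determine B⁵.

B is strictly triangular, hence nilpotent: B² = 0, so B⁵ = 0.

[[0, 0], [0, 0]]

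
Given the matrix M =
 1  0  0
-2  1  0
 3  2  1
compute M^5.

M = I + N where N = [[0, 0, 0], [-2, 0, 0], [3, 2, 0]] is strictly lower-triangular, so N^3 = 0.
(I + N)^5 = I + 5·N + 10·N^2 = [[1, 0, 0], [-10, 1, 0], [-25, 10, 1]].

[[1, 0, 0], [-10, 1, 0], [-25, 10, 1]]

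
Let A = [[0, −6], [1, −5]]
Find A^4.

tr A = −5 and det A = 6, so the characteristic polynomial is λ² − (−5)λ + (6) with roots −3 and −2.
Eigenvectors give P = [[2, 3], [1, 1]] with P⁻¹ = [[−1, 3], [1, −2]], and A = P·diag(−3, −2)·P⁻¹.
Then A^4 = P·diag(81, 16)·P⁻¹ = [[162, 48], [81, 16]] · [[−1, 3], [1, −2]] = [[−114, 390], [−65, 211]].

[[−114, 390], [−65, 211]]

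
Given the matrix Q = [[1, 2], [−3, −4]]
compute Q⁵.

tr Q = −3 and det Q = 2, so the characteristic polynomial is λ² − (−3)λ + (2) with roots −2 and −1.
Eigenvectors give P = [[−2, −1], [3, 1]] with P⁻¹ = [[1, 1], [−3, −2]], and Q = P·diag(−2, −1)·P⁻¹.
Then Q⁵ = P·diag(−32, −1)·P⁻¹ = [[64, 1], [−96, −1]] · [[1, 1], [−3, −2]] = [[61, 62], [−93, −94]].

[[61, 62], [−93, −94]]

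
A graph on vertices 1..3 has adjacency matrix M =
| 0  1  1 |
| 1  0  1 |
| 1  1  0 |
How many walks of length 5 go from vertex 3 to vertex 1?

The number of length-5 walks from vertex 3 to vertex 1 is entry (3,1) of M⁵, where M is the adjacency matrix.
M² = [[2, 1, 1], [1, 2, 1], [1, 1, 2]]
M³ = [[2, 3, 3], [3, 2, 3], [3, 3, 2]]
M⁴ = [[6, 5, 5], [5, 6, 5], [5, 5, 6]]
M⁵ = [[10, 11, 11], [11, 10, 11], [11, 11, 10]]

11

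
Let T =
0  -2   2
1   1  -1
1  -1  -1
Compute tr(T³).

T² = [[0, -4, 0], [0, 0, 2], [-2, -2, 4]]
T³ = [[-4, -4, 4], [2, -2, -2], [2, -2, -6]]

-12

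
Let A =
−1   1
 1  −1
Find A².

[[2, −2], [−2, 2]]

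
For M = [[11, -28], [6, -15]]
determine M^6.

[[-4367, 10192], [-2184, 5097]]

tr M = -4 and det M = 3, so the characteristic polynomial is λ² − (-4)λ + (3) with roots -3 and -1.
Eigenvectors give P = [[2, 7], [1, 3]] with P⁻¹ = [[-3, 7], [1, -2]], and M = P·diag(-3, -1)·P⁻¹.
Then M^6 = P·diag(729, 1)·P⁻¹ = [[1458, 7], [729, 3]] · [[-3, 7], [1, -2]] = [[-4367, 10192], [-2184, 5097]].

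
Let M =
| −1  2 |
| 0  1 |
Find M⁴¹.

[[−1, 2], [0, 1]]

M² = I (check: tr M = 0 and det M = −1), so M⁴¹ = M since 41 is odd.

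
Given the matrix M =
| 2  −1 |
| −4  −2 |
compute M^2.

[[8, 0], [0, 8]]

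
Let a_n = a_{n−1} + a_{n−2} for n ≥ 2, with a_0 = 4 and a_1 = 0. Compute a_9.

84

With companion matrix T = [[1, 1], [1, 0]], [a_n, a_{n−1}]ᵀ = T·[a_{n−1}, a_{n−2}]ᵀ, so [a_9, a_8]ᵀ = T⁸·[a_1, a_0]ᵀ.
T⁸ = [[34, 21], [21, 13]], giving [a_9, a_8]ᵀ = [[84], [52]].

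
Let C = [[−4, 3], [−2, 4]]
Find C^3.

C^2 = [[10, 0], [0, 10]]
C^3 = [[−40, 30], [−20, 40]]

[[−40, 30], [−20, 40]]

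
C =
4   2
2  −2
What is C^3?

[[88, 32], [32, −8]]

C^2 = [[20, 4], [4, 8]]
C^3 = [[88, 32], [32, −8]]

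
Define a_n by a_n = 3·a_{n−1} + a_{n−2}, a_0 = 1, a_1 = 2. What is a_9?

With companion matrix C = [[3, 1], [1, 0]], [a_n, a_{n−1}]ᵀ = C·[a_{n−1}, a_{n−2}]ᵀ, so [a_9, a_8]ᵀ = C⁸·[a_1, a_0]ᵀ.
C⁸ = [[12970, 3927], [3927, 1189]], giving [a_9, a_8]ᵀ = [[29867], [9043]].

29867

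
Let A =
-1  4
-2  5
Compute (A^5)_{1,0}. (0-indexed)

tr A = 4 and det A = 3, so the characteristic polynomial is λ² − (4)λ + (3) with roots 3 and 1.
Eigenvectors give P = [[-1, 2], [-1, 1]] with P⁻¹ = [[1, -2], [1, -1]], and A = P·diag(3, 1)·P⁻¹.
Then A^5 = P·diag(243, 1)·P⁻¹ = [[-243, 2], [-243, 1]] · [[1, -2], [1, -1]] = [[-241, 484], [-242, 485]].

-242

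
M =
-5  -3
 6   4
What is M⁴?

[[31, 15], [-30, -14]]

tr M = -1 and det M = -2, so the characteristic polynomial is λ² − (-1)λ + (-2) with roots -2 and 1.
Eigenvectors give P = [[-1, -1], [1, 2]] with P⁻¹ = [[-2, -1], [1, 1]], and M = P·diag(-2, 1)·P⁻¹.
Then M⁴ = P·diag(16, 1)·P⁻¹ = [[-16, -1], [16, 2]] · [[-2, -1], [1, 1]] = [[31, 15], [-30, -14]].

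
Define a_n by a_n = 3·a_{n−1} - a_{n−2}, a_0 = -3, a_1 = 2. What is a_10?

With companion matrix T = [[3, -1], [1, 0]], [a_n, a_{n−1}]ᵀ = T·[a_{n−1}, a_{n−2}]ᵀ, so [a_10, a_9]ᵀ = T⁹·[a_1, a_0]ᵀ.
T⁹ = [[6765, -2584], [2584, -987]], giving [a_10, a_9]ᵀ = [[21282], [8129]].

21282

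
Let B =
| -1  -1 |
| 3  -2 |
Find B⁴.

B² = [[-2, 3], [-9, 1]]
B³ = [[11, -4], [12, 7]]
B⁴ = [[-23, -3], [9, -26]]

[[-23, -3], [9, -26]]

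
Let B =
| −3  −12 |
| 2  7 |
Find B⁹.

[[−39363, −118092], [19682, 59047]]

tr B = 4 and det B = 3, so the characteristic polynomial is λ² − (4)λ + (3) with roots 1 and 3.
Eigenvectors give P = [[3, −2], [−1, 1]] with P⁻¹ = [[1, 2], [1, 3]], and B = P·diag(1, 3)·P⁻¹.
Then B⁹ = P·diag(1, 19683)·P⁻¹ = [[3, −39366], [−1, 19683]] · [[1, 2], [1, 3]] = [[−39363, −118092], [19682, 59047]].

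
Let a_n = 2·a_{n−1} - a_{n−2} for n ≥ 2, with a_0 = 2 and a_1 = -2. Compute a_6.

-22

With companion matrix Q = [[2, -1], [1, 0]], [a_n, a_{n−1}]ᵀ = Q·[a_{n−1}, a_{n−2}]ᵀ, so [a_6, a_5]ᵀ = Q^5·[a_1, a_0]ᵀ.
Q^5 = [[6, -5], [5, -4]], giving [a_6, a_5]ᵀ = [[-22], [-18]].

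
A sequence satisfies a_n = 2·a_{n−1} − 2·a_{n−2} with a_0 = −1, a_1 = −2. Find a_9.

With companion matrix T = [[2, −2], [1, 0]], [a_n, a_{n−1}]ᵀ = T·[a_{n−1}, a_{n−2}]ᵀ, so [a_9, a_8]ᵀ = T⁸·[a_1, a_0]ᵀ.
T⁸ = [[16, 0], [0, 16]], giving [a_9, a_8]ᵀ = [[−32], [−16]].

−32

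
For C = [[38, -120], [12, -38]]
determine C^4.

[[16, 0], [0, 16]]

tr C = 0 and det C = -4, so the characteristic polynomial is λ² − (0)λ + (-4) with roots 2 and -2.
Eigenvectors give P = [[10, 3], [3, 1]] with P⁻¹ = [[1, -3], [-3, 10]], and C = P·diag(2, -2)·P⁻¹.
Then C^4 = P·diag(16, 16)·P⁻¹ = [[160, 48], [48, 16]] · [[1, -3], [-3, 10]] = [[16, 0], [0, 16]].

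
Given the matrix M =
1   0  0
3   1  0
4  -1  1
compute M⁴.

M = I + N where N = [[0, 0, 0], [3, 0, 0], [4, -1, 0]] is strictly lower-triangular, so N³ = 0.
(I + N)⁴ = I + 4·N + 6·N² = [[1, 0, 0], [12, 1, 0], [-2, -4, 1]].

[[1, 0, 0], [12, 1, 0], [-2, -4, 1]]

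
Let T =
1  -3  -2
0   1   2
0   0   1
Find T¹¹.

T = I + N where N = [[0, -3, -2], [0, 0, 2], [0, 0, 0]] is strictly upper-triangular, so N³ = 0.
(I + N)¹¹ = I + 11·N + 55·N² = [[1, -33, -352], [0, 1, 22], [0, 0, 1]].

[[1, -33, -352], [0, 1, 22], [0, 0, 1]]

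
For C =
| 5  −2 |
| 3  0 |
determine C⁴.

tr C = 5 and det C = 6, so the characteristic polynomial is λ² − (5)λ + (6) with roots 3 and 2.
Eigenvectors give P = [[1, −2], [1, −3]] with P⁻¹ = [[3, −2], [1, −1]], and C = P·diag(3, 2)·P⁻¹.
Then C⁴ = P·diag(81, 16)·P⁻¹ = [[81, −32], [81, −48]] · [[3, −2], [1, −1]] = [[211, −130], [195, −114]].

[[211, −130], [195, −114]]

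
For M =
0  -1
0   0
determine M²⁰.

[[0, 0], [0, 0]]

M is strictly triangular, hence nilpotent: M² = 0, so M²⁰ = 0.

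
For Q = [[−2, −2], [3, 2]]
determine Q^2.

[[−2, 0], [0, −2]]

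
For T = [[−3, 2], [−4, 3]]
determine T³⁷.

[[−3, 2], [−4, 3]]

T² = I (check: tr T = 0 and det T = −1), so T³⁷ = T since 37 is odd.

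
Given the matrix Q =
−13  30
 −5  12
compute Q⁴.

tr Q = −1 and det Q = −6, so the characteristic polynomial is λ² − (−1)λ + (−6) with roots −3 and 2.
Eigenvectors give P = [[−3, −2], [−1, −1]] with P⁻¹ = [[−1, 2], [1, −3]], and Q = P·diag(−3, 2)·P⁻¹.
Then Q⁴ = P·diag(81, 16)·P⁻¹ = [[−243, −32], [−81, −16]] · [[−1, 2], [1, −3]] = [[211, −390], [65, −114]].

[[211, −390], [65, −114]]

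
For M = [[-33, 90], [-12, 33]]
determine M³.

tr M = 0 and det M = -9, so the characteristic polynomial is λ² − (0)λ + (-9) with roots 3 and -3.
Eigenvectors give P = [[5, -3], [2, -1]] with P⁻¹ = [[-1, 3], [-2, 5]], and M = P·diag(3, -3)·P⁻¹.
Then M³ = P·diag(27, -27)·P⁻¹ = [[135, 81], [54, 27]] · [[-1, 3], [-2, 5]] = [[-297, 810], [-108, 297]].

[[-297, 810], [-108, 297]]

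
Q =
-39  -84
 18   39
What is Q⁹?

[[-255879, -551124], [118098, 255879]]

tr Q = 0 and det Q = -9, so the characteristic polynomial is λ² − (0)λ + (-9) with roots 3 and -3.
Eigenvectors give P = [[2, -7], [-1, 3]] with P⁻¹ = [[-3, -7], [-1, -2]], and Q = P·diag(3, -3)·P⁻¹.
Then Q⁹ = P·diag(19683, -19683)·P⁻¹ = [[39366, 137781], [-19683, -59049]] · [[-3, -7], [-1, -2]] = [[-255879, -551124], [118098, 255879]].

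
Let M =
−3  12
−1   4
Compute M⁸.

M² = M (a projection; rank 1, trace 1), so M⁸ = M.

[[−3, 12], [−1, 4]]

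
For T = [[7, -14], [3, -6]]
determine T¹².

[[7, -14], [3, -6]]

T² = T (a projection; rank 1, trace 1), so T¹² = T.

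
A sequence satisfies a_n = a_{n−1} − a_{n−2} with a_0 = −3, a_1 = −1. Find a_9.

With companion matrix B = [[1, −1], [1, 0]], [a_n, a_{n−1}]ᵀ = B·[a_{n−1}, a_{n−2}]ᵀ, so [a_9, a_8]ᵀ = B⁸·[a_1, a_0]ᵀ.
B⁸ = [[0, −1], [1, −1]], giving [a_9, a_8]ᵀ = [[3], [2]].

3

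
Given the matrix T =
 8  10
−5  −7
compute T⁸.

[[12866, 12610], [−6305, −6049]]

tr T = 1 and det T = −6, so the characteristic polynomial is λ² − (1)λ + (−6) with roots 3 and −2.
Eigenvectors give P = [[−2, −1], [1, 1]] with P⁻¹ = [[−1, −1], [1, 2]], and T = P·diag(3, −2)·P⁻¹.
Then T⁸ = P·diag(6561, 256)·P⁻¹ = [[−13122, −256], [6561, 256]] · [[−1, −1], [1, 2]] = [[12866, 12610], [−6305, −6049]].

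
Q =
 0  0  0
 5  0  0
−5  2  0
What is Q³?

Q is strictly triangular, hence nilpotent: Q³ = 0, so Q³ = 0.

[[0, 0, 0], [0, 0, 0], [0, 0, 0]]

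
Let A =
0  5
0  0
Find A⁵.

[[0, 0], [0, 0]]

A is strictly triangular, hence nilpotent: A² = 0, so A⁵ = 0.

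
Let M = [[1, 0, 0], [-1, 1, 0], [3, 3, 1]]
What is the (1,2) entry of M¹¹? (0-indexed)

0

M = I + N where N = [[0, 0, 0], [-1, 0, 0], [3, 3, 0]] is strictly lower-triangular, so N³ = 0.
(I + N)¹¹ = I + 11·N + 55·N² = [[1, 0, 0], [-11, 1, 0], [-132, 33, 1]].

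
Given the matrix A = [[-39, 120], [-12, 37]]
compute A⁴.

tr A = -2 and det A = -3, so the characteristic polynomial is λ² − (-2)λ + (-3) with roots -3 and 1.
Eigenvectors give P = [[-10, 3], [-3, 1]] with P⁻¹ = [[-1, 3], [-3, 10]], and A = P·diag(-3, 1)·P⁻¹.
Then A⁴ = P·diag(81, 1)·P⁻¹ = [[-810, 3], [-243, 1]] · [[-1, 3], [-3, 10]] = [[801, -2400], [240, -719]].

[[801, -2400], [240, -719]]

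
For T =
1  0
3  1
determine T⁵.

T = I + N where N = [[0, 0], [3, 0]] is strictly lower-triangular, so N² = 0.
(I + N)⁵ = I + 5·N = [[1, 0], [15, 1]].

[[1, 0], [15, 1]]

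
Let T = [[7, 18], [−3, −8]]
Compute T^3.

tr T = −1 and det T = −2, so the characteristic polynomial is λ² − (−1)λ + (−2) with roots −2 and 1.
Eigenvectors give P = [[−2, −3], [1, 1]] with P⁻¹ = [[1, 3], [−1, −2]], and T = P·diag(−2, 1)·P⁻¹.
Then T^3 = P·diag(−8, 1)·P⁻¹ = [[16, −3], [−8, 1]] · [[1, 3], [−1, −2]] = [[19, 54], [−9, −26]].

[[19, 54], [−9, −26]]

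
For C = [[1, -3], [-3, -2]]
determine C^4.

C^2 = [[10, 3], [3, 13]]
C^3 = [[1, -36], [-36, -35]]
C^4 = [[109, 69], [69, 178]]

[[109, 69], [69, 178]]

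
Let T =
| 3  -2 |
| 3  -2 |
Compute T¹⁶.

T² = T (a projection; rank 1, trace 1), so T¹⁶ = T.

[[3, -2], [3, -2]]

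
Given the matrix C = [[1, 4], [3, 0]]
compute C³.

C² = [[13, 4], [3, 12]]
C³ = [[25, 52], [39, 12]]

[[25, 52], [39, 12]]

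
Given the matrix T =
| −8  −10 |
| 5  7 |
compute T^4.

[[146, 130], [−65, −49]]

tr T = −1 and det T = −6, so the characteristic polynomial is λ² − (−1)λ + (−6) with roots −3 and 2.
Eigenvectors give P = [[2, 1], [−1, −1]] with P⁻¹ = [[1, 1], [−1, −2]], and T = P·diag(−3, 2)·P⁻¹.
Then T^4 = P·diag(81, 16)·P⁻¹ = [[162, 16], [−81, −16]] · [[1, 1], [−1, −2]] = [[146, 130], [−65, −49]].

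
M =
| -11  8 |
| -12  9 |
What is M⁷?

tr M = -2 and det M = -3, so the characteristic polynomial is λ² − (-2)λ + (-3) with roots 1 and -3.
Eigenvectors give P = [[2, 1], [3, 1]] with P⁻¹ = [[-1, 1], [3, -2]], and M = P·diag(1, -3)·P⁻¹.
Then M⁷ = P·diag(1, -2187)·P⁻¹ = [[2, -2187], [3, -2187]] · [[-1, 1], [3, -2]] = [[-6563, 4376], [-6564, 4377]].

[[-6563, 4376], [-6564, 4377]]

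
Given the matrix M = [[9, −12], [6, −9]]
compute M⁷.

[[6561, −8748], [4374, −6561]]

tr M = 0 and det M = −9, so the characteristic polynomial is λ² − (0)λ + (−9) with roots 3 and −3.
Eigenvectors give P = [[2, −1], [1, −1]] with P⁻¹ = [[1, −1], [1, −2]], and M = P·diag(3, −3)·P⁻¹.
Then M⁷ = P·diag(2187, −2187)·P⁻¹ = [[4374, 2187], [2187, 2187]] · [[1, −1], [1, −2]] = [[6561, −8748], [4374, −6561]].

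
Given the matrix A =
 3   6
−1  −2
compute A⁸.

A² = A (a projection; rank 1, trace 1), so A⁸ = A.

[[3, 6], [−1, −2]]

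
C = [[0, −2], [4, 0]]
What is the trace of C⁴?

128

C² = [[−8, 0], [0, −8]]
C³ = [[0, 16], [−32, 0]]
C⁴ = [[64, 0], [0, 64]]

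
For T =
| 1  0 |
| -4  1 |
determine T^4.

T = I + N where N = [[0, 0], [-4, 0]] is strictly lower-triangular, so N^2 = 0.
(I + N)^4 = I + 4·N = [[1, 0], [-16, 1]].

[[1, 0], [-16, 1]]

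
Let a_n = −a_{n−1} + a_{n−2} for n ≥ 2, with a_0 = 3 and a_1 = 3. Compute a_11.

102

With companion matrix A = [[−1, 1], [1, 0]], [a_n, a_{n−1}]ᵀ = A·[a_{n−1}, a_{n−2}]ᵀ, so [a_11, a_10]ᵀ = A¹⁰·[a_1, a_0]ᵀ.
A¹⁰ = [[89, −55], [−55, 34]], giving [a_11, a_10]ᵀ = [[102], [−63]].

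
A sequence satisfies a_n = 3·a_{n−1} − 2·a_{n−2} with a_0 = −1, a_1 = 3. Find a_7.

507

With companion matrix A = [[3, −2], [1, 0]], [a_n, a_{n−1}]ᵀ = A·[a_{n−1}, a_{n−2}]ᵀ, so [a_7, a_6]ᵀ = A^6·[a_1, a_0]ᵀ.
A^6 = [[127, −126], [63, −62]], giving [a_7, a_6]ᵀ = [[507], [251]].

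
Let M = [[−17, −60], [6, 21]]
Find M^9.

tr M = 4 and det M = 3, so the characteristic polynomial is λ² − (4)λ + (3) with roots 1 and 3.
Eigenvectors give P = [[10, −3], [−3, 1]] with P⁻¹ = [[1, 3], [3, 10]], and M = P·diag(1, 3)·P⁻¹.
Then M^9 = P·diag(1, 19683)·P⁻¹ = [[10, −59049], [−3, 19683]] · [[1, 3], [3, 10]] = [[−177137, −590460], [59046, 196821]].

[[−177137, −590460], [59046, 196821]]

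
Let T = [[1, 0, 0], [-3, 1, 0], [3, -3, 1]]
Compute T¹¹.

T = I + N where N = [[0, 0, 0], [-3, 0, 0], [3, -3, 0]] is strictly lower-triangular, so N³ = 0.
(I + N)¹¹ = I + 11·N + 55·N² = [[1, 0, 0], [-33, 1, 0], [528, -33, 1]].

[[1, 0, 0], [-33, 1, 0], [528, -33, 1]]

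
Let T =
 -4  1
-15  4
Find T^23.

T² = I (check: tr T = 0 and det T = -1), so T^23 = T since 23 is odd.

[[-4, 1], [-15, 4]]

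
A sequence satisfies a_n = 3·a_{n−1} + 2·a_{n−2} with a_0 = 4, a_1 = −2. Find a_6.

With companion matrix B = [[3, 2], [1, 0]], [a_n, a_{n−1}]ᵀ = B·[a_{n−1}, a_{n−2}]ᵀ, so [a_6, a_5]ᵀ = B^5·[a_1, a_0]ᵀ.
B^5 = [[495, 278], [139, 78]], giving [a_6, a_5]ᵀ = [[122], [34]].

122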